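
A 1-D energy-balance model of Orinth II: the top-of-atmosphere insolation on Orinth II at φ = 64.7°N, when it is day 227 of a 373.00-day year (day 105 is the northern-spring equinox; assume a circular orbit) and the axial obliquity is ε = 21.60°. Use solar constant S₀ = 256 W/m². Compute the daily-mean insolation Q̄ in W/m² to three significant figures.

Solar longitude: λ_s = 360° × (227 − 105)/373.00 = 117.748°.
sin δ = sin 21.60° × sin 117.748° = 0.32579, so δ = +19.014°.
cos H₀ = −tan(+64.7°) tan(+19.014°) = -0.7290, H₀ = 2.3876 rad.
Bracket: H₀ sin φ sin δ + cos φ cos δ sin H₀ = 2.3876×0.90408×0.32579 + 0.42736×0.94544×0.68452 = 0.703244 + 0.276576 = 0.979820.
Q̄ = (S₀/π) × [bracket] = (256/π) × 0.979820 = 79.84 W/m².

Q̄ ≈ 79.8 W/m²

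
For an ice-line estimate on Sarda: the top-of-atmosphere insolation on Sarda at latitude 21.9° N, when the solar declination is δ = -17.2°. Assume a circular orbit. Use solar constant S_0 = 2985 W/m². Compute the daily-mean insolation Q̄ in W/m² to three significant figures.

cos h₀ = −tan(+21.9°) tan(-17.200°) = 0.1244, h₀ = 1.4460 rad.
Bracket: h₀ sin ϕ sin δ + cos ϕ cos δ sin h₀ = 1.4460×0.37299×-0.29571 + 0.92784×0.95528×0.99223 = -0.159489 + 0.879460 = 0.719971.
Q̄ = (S_0/π) × [bracket] = (2985/π) × 0.719971 = 684.1 W/m².

Q̄ ≈ 684 W/m²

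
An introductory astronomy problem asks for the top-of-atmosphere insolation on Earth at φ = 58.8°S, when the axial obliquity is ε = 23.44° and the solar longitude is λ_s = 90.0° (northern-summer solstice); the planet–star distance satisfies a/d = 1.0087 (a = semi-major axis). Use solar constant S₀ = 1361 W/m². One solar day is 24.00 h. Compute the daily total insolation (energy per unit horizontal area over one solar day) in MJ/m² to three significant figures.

2.62 MJ/m²

Solar declination: sin δ = sin ε · sin λ_s = sin 23.44° × sin 90.0° = 0.39779, so δ = +23.440°.
cos H₀ = −tan(-58.8°) tan(+23.440°) = 0.7159, H₀ = 0.7729 rad.
Bracket: H₀ sin φ sin δ + cos φ cos δ sin H₀ = 0.7729×-0.85536×0.39779 + 0.51803×0.91748×0.69820 = -0.262982 + 0.331842 = 0.068860.
Inverse-square distance factor (a/d)² = 1.0087² = 1.017476.
Q̄ = (S₀/π) × 1.017476 × [bracket] = (1361/π) × 1.017476 × 0.068860 = 30.353 W/m².
Daily total = Q̄ × 24.00 h × 3600 s/h = 30.353 × 24.00 × 3600 / 10⁶ = 2.622 MJ/m².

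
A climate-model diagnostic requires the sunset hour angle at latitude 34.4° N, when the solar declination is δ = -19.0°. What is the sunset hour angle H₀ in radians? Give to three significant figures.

H₀ = 1.33 rad

cos H₀ = −tan φ · tan δ = −tan(+34.4°) × tan(-19.000°) = 0.2358, so H₀ = 1.3328 rad = 76.36°.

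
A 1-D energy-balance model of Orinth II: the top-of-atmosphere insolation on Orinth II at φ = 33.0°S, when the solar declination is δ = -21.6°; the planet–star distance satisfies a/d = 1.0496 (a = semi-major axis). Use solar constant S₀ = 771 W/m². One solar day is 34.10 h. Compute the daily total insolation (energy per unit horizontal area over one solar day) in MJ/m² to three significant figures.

cos H₀ = −tan(-33.0°) tan(-21.600°) = -0.2571, H₀ = 1.8308 rad.
Bracket: H₀ sin φ sin δ + cos φ cos δ sin H₀ = 1.8308×-0.54464×-0.36812 + 0.83867×0.92978×0.96638 = 0.367062 + 0.753562 = 1.120624.
Inverse-square distance factor (a/d)² = 1.0496² = 1.101660.
Q̄ = (S₀/π) × 1.101660 × [bracket] = (771/π) × 1.101660 × 1.120624 = 302.98 W/m².
Daily total = Q̄ × 34.10 h × 3600 s/h = 302.98 × 34.10 × 3600 / 10⁶ = 37.19 MJ/m².

37.2 MJ/m²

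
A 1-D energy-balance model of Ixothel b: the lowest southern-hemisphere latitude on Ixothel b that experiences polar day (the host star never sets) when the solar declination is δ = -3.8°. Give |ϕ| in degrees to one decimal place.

|ϕ| = 86.2°

Polar day requires cos h₀ = −tan ϕ tan δ ≤ −1, i.e. tan ϕ tan δ ≥ 1.
The boundary is |tan ϕ| · |tan δ| = 1, so |ϕ| = 90° − |δ| = 90° − 3.8° = 86.2° in the southern hemisphere.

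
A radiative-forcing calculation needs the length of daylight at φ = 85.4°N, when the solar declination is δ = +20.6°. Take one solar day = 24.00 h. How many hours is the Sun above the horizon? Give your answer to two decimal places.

Sunrise equation: cos H₀ = −tan φ · tan δ = -4.6717 ≤ −1, so the Sun never sets (polar day) and H₀ = π.
Daylight = 2H₀/(2π) × 24.00 h = (3.1416/π) × 24.00 = 24.00 h.

24.00 h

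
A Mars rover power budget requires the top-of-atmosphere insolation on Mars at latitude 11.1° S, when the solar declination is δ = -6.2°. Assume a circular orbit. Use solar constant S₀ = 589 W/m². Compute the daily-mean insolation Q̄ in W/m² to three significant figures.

cos H₀ = −tan(-11.1°) tan(-6.200°) = -0.0213, H₀ = 1.5921 rad.
Bracket: H₀ sin φ sin δ + cos φ cos δ sin H₀ = 1.5921×-0.19252×-0.10800 + 0.98129×0.99415×0.99977 = 0.033103 + 0.975325 = 1.008428.
Q̄ = (S₀/π) × [bracket] = (589/π) × 1.008428 = 189.1 W/m².

Q̄ ≈ 189 W/m²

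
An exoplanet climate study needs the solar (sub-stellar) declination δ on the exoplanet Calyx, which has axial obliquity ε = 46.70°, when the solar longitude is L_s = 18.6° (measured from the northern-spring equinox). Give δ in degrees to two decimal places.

δ = +13.42°

sin δ = sin ε · sin L_s = sin 46.70° × sin 18.6° = 0.232130.
δ = arcsin(0.232130) = +13.42°.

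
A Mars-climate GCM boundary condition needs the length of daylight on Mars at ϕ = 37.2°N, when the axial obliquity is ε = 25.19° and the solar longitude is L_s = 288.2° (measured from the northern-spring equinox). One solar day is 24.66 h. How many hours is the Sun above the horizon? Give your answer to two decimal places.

Solar declination: sin δ = sin ε · sin L_s = sin 25.19° × sin 288.2° = -0.40433, so δ = -23.849°.
cos h₀ = −tan ϕ · tan δ = −tan(+37.2°) × tan(-23.849°) = 0.3356, so h₀ = 1.2286 rad = 70.39°.
Daylight = 2h₀/(2π) × 24.66 h = (1.2286/π) × 24.66 = 9.64 h.

9.64 h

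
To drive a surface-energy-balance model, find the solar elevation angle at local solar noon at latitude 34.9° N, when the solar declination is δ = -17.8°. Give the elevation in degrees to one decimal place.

37.3°

At local noon the hour angle is zero, so the zenith angle equals |φ − δ| = |+34.9° − (-17.800°)| = 52.700°.
Elevation = 90° − 52.700° = 37.3°.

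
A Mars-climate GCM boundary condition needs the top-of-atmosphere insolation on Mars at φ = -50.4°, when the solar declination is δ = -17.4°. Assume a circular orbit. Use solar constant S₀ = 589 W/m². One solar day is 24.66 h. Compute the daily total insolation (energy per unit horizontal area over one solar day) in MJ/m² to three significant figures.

16.9 MJ/m²

cos H₀ = −tan(-50.4°) tan(-17.400°) = -0.3788, H₀ = 1.9593 rad.
Bracket: H₀ sin φ sin δ + cos φ cos δ sin H₀ = 1.9593×-0.77051×-0.29904 + 0.63742×0.95424×0.92547 = 0.451449 + 0.562919 = 1.014368.
Q̄ = (S₀/π) × [bracket] = (589/π) × 1.014368 = 190.18 W/m².
Daily total = Q̄ × 24.66 h × 3600 s/h = 190.18 × 24.66 × 3600 / 10⁶ = 16.88 MJ/m².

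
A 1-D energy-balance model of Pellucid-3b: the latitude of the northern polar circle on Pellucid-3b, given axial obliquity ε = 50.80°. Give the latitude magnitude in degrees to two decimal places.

39.20°

The polar circle is the lowest latitude that experiences at least one full rotation of continuous daylight at the northern-summer solstice; it lies at |ϕ| = 90° − ε = 90° − 50.80° = 39.20°.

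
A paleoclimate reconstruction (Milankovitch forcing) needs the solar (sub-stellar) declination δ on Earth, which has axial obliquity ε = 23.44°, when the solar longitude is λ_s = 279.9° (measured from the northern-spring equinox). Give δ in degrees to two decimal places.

sin δ = sin ε · sin λ_s = sin 23.44° × sin 279.9° = -0.391865.
δ = arcsin(-0.391865) = -23.07°.

δ = -23.07°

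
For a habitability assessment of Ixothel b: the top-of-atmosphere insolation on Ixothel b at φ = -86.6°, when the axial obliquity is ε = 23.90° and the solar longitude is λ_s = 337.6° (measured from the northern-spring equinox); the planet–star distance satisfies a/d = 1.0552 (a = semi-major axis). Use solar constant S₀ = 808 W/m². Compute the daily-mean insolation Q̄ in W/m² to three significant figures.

Solar declination: sin δ = sin ε · sin λ_s = sin 23.90° × sin 337.6° = -0.15439, so δ = -8.881°.
cos H₀ = −tan(-86.6°) tan(-8.881°) = -2.6302 ≤ −1 ⇒ polar day, H₀ = π.
Bracket: H₀ sin φ sin δ + cos φ cos δ sin H₀ = 3.1416×-0.99824×-0.15439 + 0.05931×0.98801×0.00000 = 0.484178 + 0.000000 = 0.484178.
Inverse-square distance factor (a/d)² = 1.0552² = 1.113447.
Q̄ = (S₀/π) × 1.113447 × [bracket] = (808/π) × 1.113447 × 0.484178 = 138.7 W/m².

Q̄ ≈ 139 W/m²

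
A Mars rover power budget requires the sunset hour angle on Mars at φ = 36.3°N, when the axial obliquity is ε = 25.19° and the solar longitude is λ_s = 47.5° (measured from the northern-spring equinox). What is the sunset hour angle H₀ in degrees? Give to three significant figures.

Solar declination: sin δ = sin ε · sin λ_s = sin 25.19° × sin 47.5° = 0.31380, so δ = +18.288°.
cos H₀ = −tan φ · tan δ = −tan(+36.3°) × tan(+18.288°) = -0.2428, so H₀ = 1.8160 rad = 104.05°.

H₀ = 104°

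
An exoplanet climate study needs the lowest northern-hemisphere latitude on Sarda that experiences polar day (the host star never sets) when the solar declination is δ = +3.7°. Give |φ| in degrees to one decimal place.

|φ| = 86.3°

Polar day requires cos H₀ = −tan φ tan δ ≤ −1, i.e. tan φ tan δ ≥ 1.
The boundary is |tan φ| · |tan δ| = 1, so |φ| = 90° − |δ| = 90° − 3.7° = 86.3° in the northern hemisphere.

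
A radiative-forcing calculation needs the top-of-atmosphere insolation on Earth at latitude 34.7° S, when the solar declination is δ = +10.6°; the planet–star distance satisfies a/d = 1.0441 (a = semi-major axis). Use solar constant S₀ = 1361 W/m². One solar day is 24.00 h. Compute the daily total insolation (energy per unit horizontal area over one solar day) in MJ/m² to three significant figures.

cos H₀ = −tan(-34.7°) tan(+10.600°) = 0.1296, H₀ = 1.4408 rad.
Bracket: H₀ sin φ sin δ + cos φ cos δ sin H₀ = 1.4408×-0.56928×0.18395 + 0.82214×0.98294×0.99157 = -0.150879 + 0.801302 = 0.650423.
Inverse-square distance factor (a/d)² = 1.0441² = 1.090145.
Q̄ = (S₀/π) × 1.090145 × [bracket] = (1361/π) × 1.090145 × 0.650423 = 307.18 W/m².
Daily total = Q̄ × 24.00 h × 3600 s/h = 307.18 × 24.00 × 3600 / 10⁶ = 26.54 MJ/m².

26.5 MJ/m²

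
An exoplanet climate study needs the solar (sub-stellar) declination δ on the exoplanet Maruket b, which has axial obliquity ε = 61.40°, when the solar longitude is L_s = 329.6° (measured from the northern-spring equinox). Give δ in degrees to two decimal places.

δ = -26.38°

sin δ = sin ε · sin L_s = sin 61.40° × sin 329.6° = -0.444289.
δ = arcsin(-0.444289) = -26.38°.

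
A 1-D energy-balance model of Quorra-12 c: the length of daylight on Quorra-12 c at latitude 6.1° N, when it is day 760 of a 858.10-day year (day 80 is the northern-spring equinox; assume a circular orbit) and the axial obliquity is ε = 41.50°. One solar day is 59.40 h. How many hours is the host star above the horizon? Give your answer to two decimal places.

Solar longitude: λ_s = 360° × (760 − 80)/858.10 = 285.281°.
sin δ = sin 41.50° × sin 285.281° = -0.63919, so δ = -39.732°.
cos H₀ = −tan φ · tan δ = −tan(+6.1°) × tan(-39.732°) = 0.0888, so H₀ = 1.4819 rad = 84.90°.
Daylight = 2H₀/(2π) × 59.40 h = (1.4819/π) × 59.40 = 28.02 h.

28.02 h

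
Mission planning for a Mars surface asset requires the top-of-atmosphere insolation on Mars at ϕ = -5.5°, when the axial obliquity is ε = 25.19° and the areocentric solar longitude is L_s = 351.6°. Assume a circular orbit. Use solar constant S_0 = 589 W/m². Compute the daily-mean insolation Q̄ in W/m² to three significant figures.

Q̄ ≈ 188 W/m²

sin δ = sin 25.19° × sin 351.6° = -0.06218, so δ = -3.565°.
cos h₀ = −tan(-5.5°) tan(-3.565°) = -0.0060, h₀ = 1.5768 rad.
Bracket: h₀ sin ϕ sin δ + cos ϕ cos δ sin h₀ = 1.5768×-0.09585×-0.06218 + 0.99540×0.99807×0.99998 = 0.009398 + 0.993459 = 1.002857.
Q̄ = (S_0/π) × [bracket] = (589/π) × 1.002857 = 188.0 W/m².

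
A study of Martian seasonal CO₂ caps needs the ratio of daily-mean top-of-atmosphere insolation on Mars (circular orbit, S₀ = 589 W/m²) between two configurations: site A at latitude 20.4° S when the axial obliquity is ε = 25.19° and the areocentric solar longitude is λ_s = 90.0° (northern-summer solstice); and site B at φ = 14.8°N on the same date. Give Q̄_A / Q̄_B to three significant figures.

Q̄_A / Q̄_B ≈ 0.597

— Configuration A (φ=-20.4°):
sin δ = sin 25.19° × sin 90.0° = 0.42562, so δ = +25.190°.
cos H₀ = −tan(-20.4°) tan(+25.190°) = 0.1749, H₀ = 1.3950 rad.
Bracket: H₀ sin φ sin δ + cos φ cos δ sin H₀ = 1.3950×-0.34857×0.42562 + 0.93728×0.90490×0.98458 = -0.206960 + 0.835066 = 0.628106.
Q̄ = (S₀/π) × [bracket] = (589/π) × 0.628106 = 117.76 W/m².
— Configuration B (φ=+14.8°):
cos H₀ = −tan(+14.8°) tan(+25.190°) = -0.1243, H₀ = 1.6954 rad.
Bracket: H₀ sin φ sin δ + cos φ cos δ sin H₀ = 1.6954×0.25545×0.42562 + 0.96682×0.90490×0.99225 = 0.184332 + 0.868095 = 1.052427.
Q̄ = (S₀/π) × [bracket] = (589/π) × 1.052427 = 197.31 W/m².
Ratio Q̄_A / Q̄_B = 117.76 / 197.31 = 0.5968.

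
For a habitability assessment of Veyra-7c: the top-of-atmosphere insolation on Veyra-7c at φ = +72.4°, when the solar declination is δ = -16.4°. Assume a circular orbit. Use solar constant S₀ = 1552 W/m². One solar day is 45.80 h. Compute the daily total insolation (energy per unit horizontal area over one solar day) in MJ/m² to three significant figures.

0.434 MJ/m²

cos H₀ = −tan(+72.4°) tan(-16.400°) = 0.9278, H₀ = 0.3823 rad.
Bracket: H₀ sin φ sin δ + cos φ cos δ sin H₀ = 0.3823×0.95319×-0.28234 + 0.30237×0.95931×0.37307 = -0.102886 + 0.108215 = 0.005329.
Q̄ = (S₀/π) × [bracket] = (1552/π) × 0.005329 = 2.6326 W/m².
Daily total = Q̄ × 45.80 h × 3600 s/h = 2.6326 × 45.80 × 3600 / 10⁶ = 0.4341 MJ/m².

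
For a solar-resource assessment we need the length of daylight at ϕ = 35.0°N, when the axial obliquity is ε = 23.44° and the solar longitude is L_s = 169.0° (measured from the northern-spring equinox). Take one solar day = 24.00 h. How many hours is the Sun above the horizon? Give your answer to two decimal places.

12.41 h

Solar declination: sin δ = sin ε · sin L_s = sin 23.44° × sin 169.0° = 0.07590, so δ = +4.353°.
cos h₀ = −tan ϕ · tan δ = −tan(+35.0°) × tan(+4.353°) = -0.0533, so h₀ = 1.6241 rad = 93.06°.
Daylight = 2h₀/(2π) × 24.00 h = (1.6241/π) × 24.00 = 12.41 h.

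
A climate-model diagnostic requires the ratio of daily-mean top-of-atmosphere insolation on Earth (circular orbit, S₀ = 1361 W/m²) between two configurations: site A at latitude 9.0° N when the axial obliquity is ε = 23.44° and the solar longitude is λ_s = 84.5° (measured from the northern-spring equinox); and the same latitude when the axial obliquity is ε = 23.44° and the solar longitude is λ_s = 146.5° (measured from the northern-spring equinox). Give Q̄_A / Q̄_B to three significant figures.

Q̄_A / Q̄_B ≈ 0.988

— Configuration A (φ=+9.0°):
Solar declination: sin δ = sin ε · sin λ_s = sin 23.44° × sin 84.5° = 0.39596, so δ = +23.326°.
cos H₀ = −tan(+9.0°) tan(+23.326°) = -0.0683, H₀ = 1.6391 rad.
Bracket: H₀ sin φ sin δ + cos φ cos δ sin H₀ = 1.6391×0.15643×0.39596 + 0.98769×0.91827×0.99767 = 0.101526 + 0.904853 = 1.006379.
Q̄ = (S₀/π) × [bracket] = (1361/π) × 1.006379 = 435.98 W/m².
— Configuration B (φ=+9.0°):
Solar declination: sin δ = sin ε · sin λ_s = sin 23.44° × sin 146.5° = 0.21955, so δ = +12.683°.
cos H₀ = −tan(+9.0°) tan(+12.683°) = -0.0356, H₀ = 1.6064 rad.
Bracket: H₀ sin φ sin δ + cos φ cos δ sin H₀ = 1.6064×0.15643×0.21955 + 0.98769×0.97560×0.99936 = 0.055171 + 0.962974 = 1.018145.
Q̄ = (S₀/π) × [bracket] = (1361/π) × 1.018145 = 441.08 W/m².
Ratio Q̄_A / Q̄_B = 435.98 / 441.08 = 0.9884.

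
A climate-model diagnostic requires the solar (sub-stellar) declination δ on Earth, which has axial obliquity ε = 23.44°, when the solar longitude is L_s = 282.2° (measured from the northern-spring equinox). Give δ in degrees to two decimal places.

sin δ = sin ε · sin L_s = sin 23.44° × sin 282.2° = -0.388805.
δ = arcsin(-0.388805) = -22.88°.

δ = -22.88°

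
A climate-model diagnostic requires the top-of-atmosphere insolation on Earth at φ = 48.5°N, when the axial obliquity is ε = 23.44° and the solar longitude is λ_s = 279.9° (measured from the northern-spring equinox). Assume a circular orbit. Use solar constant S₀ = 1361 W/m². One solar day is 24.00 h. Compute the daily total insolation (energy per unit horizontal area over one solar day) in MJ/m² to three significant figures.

Solar declination: sin δ = sin ε · sin λ_s = sin 23.44° × sin 279.9° = -0.39187, so δ = -23.071°.
cos H₀ = −tan(+48.5°) tan(-23.071°) = 0.4814, H₀ = 1.0685 rad.
Bracket: H₀ sin φ sin δ + cos φ cos δ sin H₀ = 1.0685×0.74896×-0.39187 + 0.66262×0.92002×0.87649 = -0.313599 + 0.534329 = 0.220730.
Q̄ = (S₀/π) × [bracket] = (1361/π) × 0.220730 = 95.625 W/m².
Daily total = Q̄ × 24.00 h × 3600 s/h = 95.625 × 24.00 × 3600 / 10⁶ = 8.262 MJ/m².

8.26 MJ/m²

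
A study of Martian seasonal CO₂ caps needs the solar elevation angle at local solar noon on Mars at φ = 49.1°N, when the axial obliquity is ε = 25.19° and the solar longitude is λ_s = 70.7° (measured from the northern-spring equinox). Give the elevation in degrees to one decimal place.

Solar declination: sin δ = sin ε · sin λ_s = sin 25.19° × sin 70.7° = 0.40170, so δ = +23.685°.
At local noon the hour angle is zero, so the zenith angle equals |φ − δ| = |+49.1° − (+23.685°)| = 25.415°.
Elevation = 90° − 25.415° = 64.6°.

64.6°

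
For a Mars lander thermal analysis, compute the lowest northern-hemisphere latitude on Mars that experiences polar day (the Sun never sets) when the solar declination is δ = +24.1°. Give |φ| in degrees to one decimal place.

|φ| = 65.9°

Polar day requires cos H₀ = −tan φ tan δ ≤ −1, i.e. tan φ tan δ ≥ 1.
The boundary is |tan φ| · |tan δ| = 1, so |φ| = 90° − |δ| = 90° − 24.1° = 65.9° in the northern hemisphere.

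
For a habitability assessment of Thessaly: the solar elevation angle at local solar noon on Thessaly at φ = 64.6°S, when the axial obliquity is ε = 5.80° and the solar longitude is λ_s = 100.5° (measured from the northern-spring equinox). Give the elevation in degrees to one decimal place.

Solar declination: sin δ = sin ε · sin λ_s = sin 5.80° × sin 100.5° = 0.09936, so δ = +5.703°.
At local noon the hour angle is zero, so the zenith angle equals |φ − δ| = |-64.6° − (+5.703°)| = 70.303°.
Elevation = 90° − 70.303° = 19.7°.

19.7°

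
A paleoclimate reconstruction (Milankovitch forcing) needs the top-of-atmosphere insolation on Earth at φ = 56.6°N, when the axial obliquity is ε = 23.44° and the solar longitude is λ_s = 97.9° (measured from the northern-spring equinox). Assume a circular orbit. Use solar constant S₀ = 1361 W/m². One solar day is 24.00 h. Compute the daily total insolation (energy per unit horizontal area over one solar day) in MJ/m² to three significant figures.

Solar declination: sin δ = sin ε · sin λ_s = sin 23.44° × sin 97.9° = 0.39401, so δ = +23.204°.
cos H₀ = −tan(+56.6°) tan(+23.204°) = -0.6501, H₀ = 2.2786 rad.
Bracket: H₀ sin φ sin δ + cos φ cos δ sin H₀ = 2.2786×0.83485×0.39401 + 0.55048×0.91910×0.75981 = 0.749521 + 0.384423 = 1.133944.
Q̄ = (S₀/π) × [bracket] = (1361/π) × 1.133944 = 491.25 W/m².
Daily total = Q̄ × 24.00 h × 3600 s/h = 491.25 × 24.00 × 3600 / 10⁶ = 42.44 MJ/m².

42.4 MJ/m²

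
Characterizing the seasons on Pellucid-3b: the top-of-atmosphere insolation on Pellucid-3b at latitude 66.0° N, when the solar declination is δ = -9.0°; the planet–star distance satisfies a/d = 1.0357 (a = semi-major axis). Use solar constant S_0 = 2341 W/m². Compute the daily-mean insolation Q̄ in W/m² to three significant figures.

Q̄ ≈ 162 W/m²

cos h₀ = −tan(+66.0°) tan(-9.000°) = 0.3557, h₀ = 1.2071 rad.
Bracket: h₀ sin ϕ sin δ + cos ϕ cos δ sin h₀ = 1.2071×0.91355×-0.15643 + 0.40674×0.98769×0.93459 = -0.172503 + 0.375456 = 0.202953.
Inverse-square distance factor (a/d)² = 1.0357² = 1.072674.
Q̄ = (S_0/π) × 1.072674 × [bracket] = (2341/π) × 1.072674 × 0.202953 = 162.2 W/m².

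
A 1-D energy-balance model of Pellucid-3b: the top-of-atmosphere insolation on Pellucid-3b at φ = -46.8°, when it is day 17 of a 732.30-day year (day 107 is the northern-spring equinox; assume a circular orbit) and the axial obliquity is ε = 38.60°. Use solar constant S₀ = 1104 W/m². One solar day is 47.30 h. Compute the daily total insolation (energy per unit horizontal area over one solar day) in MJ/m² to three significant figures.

71.7 MJ/m²

Solar longitude: λ_s = 360° × (17 − 107)/732.30 = -44.244°, i.e. -44.244° + 360° = 315.756°.
sin δ = sin 38.60° × sin 315.756° = -0.43529, so δ = -25.804°.
cos H₀ = −tan(-46.8°) tan(-25.804°) = -0.5149, H₀ = 2.1117 rad.
Bracket: H₀ sin φ sin δ + cos φ cos δ sin H₀ = 2.1117×-0.72897×-0.43529 + 0.68455×0.90029×0.85726 = 0.670071 + 0.528324 = 1.198395.
Q̄ = (S₀/π) × [bracket] = (1104/π) × 1.198395 = 421.13 W/m².
Daily total = Q̄ × 47.30 h × 3600 s/h = 421.13 × 47.30 × 3600 / 10⁶ = 71.71 MJ/m².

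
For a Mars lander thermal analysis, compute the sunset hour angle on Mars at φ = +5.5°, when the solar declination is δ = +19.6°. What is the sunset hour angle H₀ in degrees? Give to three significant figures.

cos H₀ = −tan φ · tan δ = −tan(+5.5°) × tan(+19.600°) = -0.0343, so H₀ = 1.6051 rad = 91.96°.

H₀ = 92.0°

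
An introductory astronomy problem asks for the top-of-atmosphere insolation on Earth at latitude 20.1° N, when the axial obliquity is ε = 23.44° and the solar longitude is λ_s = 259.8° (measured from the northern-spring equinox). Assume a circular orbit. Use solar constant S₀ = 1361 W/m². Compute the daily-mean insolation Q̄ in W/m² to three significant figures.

Q̄ ≈ 287 W/m²

Solar declination: sin δ = sin ε · sin λ_s = sin 23.44° × sin 259.8° = -0.39150, so δ = -23.048°.
cos H₀ = −tan(+20.1°) tan(-23.048°) = 0.1557, H₀ = 1.4145 rad.
Bracket: H₀ sin φ sin δ + cos φ cos δ sin H₀ = 1.4145×0.34366×-0.39150 + 0.93909×0.92018×0.98780 = -0.190311 + 0.853589 = 0.663278.
Q̄ = (S₀/π) × [bracket] = (1361/π) × 0.663278 = 287.3 W/m².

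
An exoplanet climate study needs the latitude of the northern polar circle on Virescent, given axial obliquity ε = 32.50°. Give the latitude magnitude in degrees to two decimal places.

The polar circle is the lowest latitude that experiences at least one full rotation of continuous daylight at the northern-summer solstice; it lies at |ϕ| = 90° − ε = 90° − 32.50° = 57.50°.

57.50°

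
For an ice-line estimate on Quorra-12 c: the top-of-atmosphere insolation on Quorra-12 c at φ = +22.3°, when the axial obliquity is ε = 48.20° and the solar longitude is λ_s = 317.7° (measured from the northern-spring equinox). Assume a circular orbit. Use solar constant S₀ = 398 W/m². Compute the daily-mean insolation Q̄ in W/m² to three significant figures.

Solar declination: sin δ = sin ε · sin λ_s = sin 48.20° × sin 317.7° = -0.50171, so δ = -30.114°.
cos H₀ = −tan(+22.3°) tan(-30.114°) = 0.2379, H₀ = 1.3306 rad.
Bracket: H₀ sin φ sin δ + cos φ cos δ sin H₀ = 1.3306×0.37946×-0.50171 + 0.92521×0.86503×0.97130 = -0.253318 + 0.777365 = 0.524047.
Q̄ = (S₀/π) × [bracket] = (398/π) × 0.524047 = 66.39 W/m².

Q̄ ≈ 66.4 W/m²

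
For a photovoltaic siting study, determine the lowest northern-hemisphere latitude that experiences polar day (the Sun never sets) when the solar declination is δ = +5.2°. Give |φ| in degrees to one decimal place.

Polar day requires cos H₀ = −tan φ tan δ ≤ −1, i.e. tan φ tan δ ≥ 1.
The boundary is |tan φ| · |tan δ| = 1, so |φ| = 90° − |δ| = 90° − 5.2° = 84.8° in the northern hemisphere.

|φ| = 84.8°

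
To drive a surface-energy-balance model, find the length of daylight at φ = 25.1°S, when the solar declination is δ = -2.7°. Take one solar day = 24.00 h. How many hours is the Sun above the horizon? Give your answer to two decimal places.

12.17 h

cos H₀ = −tan φ · tan δ = −tan(-25.1°) × tan(-2.700°) = -0.0221, so H₀ = 1.5929 rad = 91.27°.
Daylight = 2H₀/(2π) × 24.00 h = (1.5929/π) × 24.00 = 12.17 h.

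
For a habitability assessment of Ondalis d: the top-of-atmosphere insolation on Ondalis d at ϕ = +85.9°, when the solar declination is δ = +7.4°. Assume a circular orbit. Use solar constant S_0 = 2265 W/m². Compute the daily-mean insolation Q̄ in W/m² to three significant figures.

cos h₀ = −tan(+85.9°) tan(+7.400°) = -1.8119 ≤ −1 ⇒ polar day, h₀ = π.
Bracket: h₀ sin ϕ sin δ + cos ϕ cos δ sin h₀ = 3.1416×0.99744×0.12880 + 0.07150×0.99167×0.00000 = 0.403602 + 0.000000 = 0.403602.
Q̄ = (S_0/π) × [bracket] = (2265/π) × 0.403602 = 291.0 W/m².

Q̄ ≈ 291 W/m²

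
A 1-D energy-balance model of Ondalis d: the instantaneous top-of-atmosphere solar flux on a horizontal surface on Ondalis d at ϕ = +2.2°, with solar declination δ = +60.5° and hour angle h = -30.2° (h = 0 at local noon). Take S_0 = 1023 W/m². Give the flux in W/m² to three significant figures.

469 W/m²

cos θ_z = sin ϕ sin δ + cos ϕ cos δ cos h = 0.033411 + 0.425276 = 0.458687.
Flux = S_0 · cos θ_z = 1023 × 0.458687 = 469.2 W/m².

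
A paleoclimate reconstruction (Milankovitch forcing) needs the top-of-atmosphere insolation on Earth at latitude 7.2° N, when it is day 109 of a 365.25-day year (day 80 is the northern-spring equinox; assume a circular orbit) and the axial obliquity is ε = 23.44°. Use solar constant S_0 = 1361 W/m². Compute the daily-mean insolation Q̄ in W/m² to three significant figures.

Solar longitude: L_s = 360° × (109 − 80)/365.25 = 28.583°.
sin δ = sin 23.44° × sin 28.583° = 0.19032, so δ = +10.971°.
cos h₀ = −tan(+7.2°) tan(+10.971°) = -0.0245, h₀ = 1.5953 rad.
Bracket: h₀ sin ϕ sin δ + cos ϕ cos δ sin h₀ = 1.5953×0.12533×0.19032 + 0.99211×0.98172×0.99970 = 0.038052 + 0.973682 = 1.011734.
Q̄ = (S_0/π) × [bracket] = (1361/π) × 1.011734 = 438.3 W/m².

Q̄ ≈ 438 W/m²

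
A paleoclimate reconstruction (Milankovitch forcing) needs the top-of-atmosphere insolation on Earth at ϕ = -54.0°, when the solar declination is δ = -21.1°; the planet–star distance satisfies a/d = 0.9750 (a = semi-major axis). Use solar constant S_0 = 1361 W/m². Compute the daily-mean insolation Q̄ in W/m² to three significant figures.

cos h₀ = −tan(-54.0°) tan(-21.100°) = -0.5311, h₀ = 2.1307 rad.
Bracket: h₀ sin ϕ sin δ + cos ϕ cos δ sin h₀ = 2.1307×-0.80902×-0.36000 + 0.58779×0.93295×0.84731 = 0.620560 + 0.464647 = 1.085207.
Inverse-square distance factor (a/d)² = 0.9750² = 0.950625.
Q̄ = (S_0/π) × 0.950625 × [bracket] = (1361/π) × 0.950625 × 1.085207 = 446.9 W/m².

Q̄ ≈ 447 W/m²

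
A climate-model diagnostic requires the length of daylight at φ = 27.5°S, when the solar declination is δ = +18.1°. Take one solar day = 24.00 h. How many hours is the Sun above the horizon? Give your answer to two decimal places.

10.69 h

cos H₀ = −tan φ · tan δ = −tan(-27.5°) × tan(+18.100°) = 0.1701, so H₀ = 1.3998 rad = 80.20°.
Daylight = 2H₀/(2π) × 24.00 h = (1.3998/π) × 24.00 = 10.69 h.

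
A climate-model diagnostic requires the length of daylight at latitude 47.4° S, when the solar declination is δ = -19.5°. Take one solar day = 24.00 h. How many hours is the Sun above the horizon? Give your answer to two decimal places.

cos h₀ = −tan ϕ · tan δ = −tan(-47.4°) × tan(-19.500°) = -0.3851, so h₀ = 1.9661 rad = 112.65°.
Daylight = 2h₀/(2π) × 24.00 h = (1.9661/π) × 24.00 = 15.02 h.

15.02 h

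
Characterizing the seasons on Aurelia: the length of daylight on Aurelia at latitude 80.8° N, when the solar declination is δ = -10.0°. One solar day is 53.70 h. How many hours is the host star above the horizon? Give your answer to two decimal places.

cos h₀ = −tan ϕ · tan δ = 1.0887 ≥ 1, so the host star never rises (polar night) and h₀ = 0.
Daylight = 2h₀/(2π) × 53.70 h = (0.0000/π) × 53.70 = 0.00 h.

0.00 h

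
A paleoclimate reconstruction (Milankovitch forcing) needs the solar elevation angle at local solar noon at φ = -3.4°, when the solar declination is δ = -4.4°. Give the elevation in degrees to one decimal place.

At local noon the hour angle is zero, so the zenith angle equals |φ − δ| = |-3.4° − (-4.400°)| = 1.000°.
Elevation = 90° − 1.000° = 89.0°.

89.0°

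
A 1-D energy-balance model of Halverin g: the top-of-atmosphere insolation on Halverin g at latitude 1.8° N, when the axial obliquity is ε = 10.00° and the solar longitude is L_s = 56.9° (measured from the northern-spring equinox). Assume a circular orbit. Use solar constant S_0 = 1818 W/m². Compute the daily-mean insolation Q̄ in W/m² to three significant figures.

Q̄ ≈ 576 W/m²

Solar declination: sin δ = sin ε · sin L_s = sin 10.00° × sin 56.9° = 0.14547, so δ = +8.364°.
cos h₀ = −tan(+1.8°) tan(+8.364°) = -0.0046, h₀ = 1.5754 rad.
Bracket: h₀ sin ϕ sin δ + cos ϕ cos δ sin h₀ = 1.5754×0.03141×0.14547 + 0.99951×0.98936×0.99999 = 0.007198 + 0.988865 = 0.996063.
Q̄ = (S_0/π) × [bracket] = (1818/π) × 0.996063 = 576.4 W/m².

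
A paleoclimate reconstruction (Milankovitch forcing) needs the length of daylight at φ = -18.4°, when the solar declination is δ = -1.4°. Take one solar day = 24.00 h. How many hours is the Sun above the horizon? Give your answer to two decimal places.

cos H₀ = −tan φ · tan δ = −tan(-18.4°) × tan(-1.400°) = -0.0081, so H₀ = 1.5789 rad = 90.47°.
Daylight = 2H₀/(2π) × 24.00 h = (1.5789/π) × 24.00 = 12.06 h.

12.06 h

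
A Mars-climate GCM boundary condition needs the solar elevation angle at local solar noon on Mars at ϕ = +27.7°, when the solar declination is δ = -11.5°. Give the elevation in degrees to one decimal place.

At local noon the hour angle is zero, so the zenith angle equals |ϕ − δ| = |+27.7° − (-11.500°)| = 39.200°.
Elevation = 90° − 39.200° = 50.8°.

50.8°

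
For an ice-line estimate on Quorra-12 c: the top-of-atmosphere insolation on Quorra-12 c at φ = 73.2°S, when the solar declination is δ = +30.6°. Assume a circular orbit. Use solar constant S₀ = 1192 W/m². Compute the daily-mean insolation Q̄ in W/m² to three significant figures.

cos H₀ = −tan(-73.2°) tan(+30.600°) = 1.9588 ≥ 1 ⇒ polar night, H₀ = 0 and Q̄ = 0.

Q̄ ≈ 0.00 W/m²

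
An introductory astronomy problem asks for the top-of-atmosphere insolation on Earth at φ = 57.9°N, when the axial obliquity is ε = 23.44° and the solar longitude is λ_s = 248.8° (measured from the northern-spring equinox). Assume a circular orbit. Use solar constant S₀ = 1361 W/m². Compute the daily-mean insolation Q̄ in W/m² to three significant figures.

Q̄ ≈ 45.0 W/m²

Solar declination: sin δ = sin ε · sin λ_s = sin 23.44° × sin 248.8° = -0.37087, so δ = -21.769°.
cos H₀ = −tan(+57.9°) tan(-21.769°) = 0.6366, H₀ = 0.8807 rad.
Bracket: H₀ sin φ sin δ + cos φ cos δ sin H₀ = 0.8807×0.84712×-0.37087 + 0.53140×0.92869×0.77118 = -0.276691 + 0.380582 = 0.103891.
Q̄ = (S₀/π) × [bracket] = (1361/π) × 0.103891 = 45.01 W/m².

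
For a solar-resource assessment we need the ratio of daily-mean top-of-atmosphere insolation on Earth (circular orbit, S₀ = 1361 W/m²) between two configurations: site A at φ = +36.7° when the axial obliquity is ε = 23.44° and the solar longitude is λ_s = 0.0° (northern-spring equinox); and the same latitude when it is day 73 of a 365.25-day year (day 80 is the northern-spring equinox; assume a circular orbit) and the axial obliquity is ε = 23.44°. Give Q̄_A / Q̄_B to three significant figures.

— Configuration A (φ=+36.7°):
Solar declination: sin δ = sin ε · sin λ_s = sin 23.44° × sin 0.0° = 0.00000, so δ = +0.000°.
cos H₀ = −tan(+36.7°) tan(+0.000°) = -0.0000, H₀ = 1.5708 rad.
Bracket: H₀ sin φ sin δ + cos φ cos δ sin H₀ = 1.5708×0.59763×0.00000 + 0.80178×1.00000×1.00000 = 0.000000 + 0.801780 = 0.801780.
Q̄ = (S₀/π) × [bracket] = (1361/π) × 0.801780 = 347.35 W/m².
— Configuration B (φ=+36.7°):
Solar longitude: λ_s = 360° × (73 − 80)/365.25 = -6.899°, i.e. -6.899° + 360° = 353.101°.
sin δ = sin 23.44° × sin 353.101° = -0.04778, so δ = -2.739°.
cos H₀ = −tan(+36.7°) tan(-2.739°) = 0.0357, H₀ = 1.5351 rad.
Bracket: H₀ sin φ sin δ + cos φ cos δ sin H₀ = 1.5351×0.59763×-0.04778 + 0.80178×0.99886×0.99936 = -0.043834 + 0.800353 = 0.756519.
Q̄ = (S₀/π) × [bracket] = (1361/π) × 0.756519 = 327.74 W/m².
Ratio Q̄_A / Q̄_B = 347.35 / 327.74 = 1.060.

Q̄_A / Q̄_B ≈ 1.06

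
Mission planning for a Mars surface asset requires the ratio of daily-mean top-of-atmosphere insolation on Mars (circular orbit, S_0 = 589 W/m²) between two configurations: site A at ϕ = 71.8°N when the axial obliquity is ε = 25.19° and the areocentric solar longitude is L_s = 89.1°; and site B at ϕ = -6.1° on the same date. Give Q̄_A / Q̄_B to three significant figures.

— Configuration A (ϕ=+71.8°):
sin δ = sin 25.19° × sin 89.1° = 0.42557, so δ = +25.187°.
cos h₀ = −tan(+71.8°) tan(+25.187°) = -1.4304 ≤ −1 ⇒ polar day, h₀ = π.
Bracket: h₀ sin ϕ sin δ + cos ϕ cos δ sin h₀ = 3.1416×0.94997×0.42557 + 0.31233×0.90493×0.00000 = 1.270082 + 0.000000 = 1.270082.
Q̄ = (S_0/π) × [bracket] = (589/π) × 1.270082 = 238.12 W/m².
— Configuration B (ϕ=-6.1°):
cos h₀ = −tan(-6.1°) tan(+25.187°) = 0.0503, h₀ = 1.5205 rad.
Bracket: h₀ sin ϕ sin δ + cos ϕ cos δ sin h₀ = 1.5205×-0.10626×0.42557 + 0.99434×0.90493×0.99874 = -0.068759 + 0.898674 = 0.829915.
Q̄ = (S_0/π) × [bracket] = (589/π) × 0.829915 = 155.60 W/m².
Ratio Q̄_A / Q̄_B = 238.12 / 155.60 = 1.530.

Q̄_A / Q̄_B ≈ 1.53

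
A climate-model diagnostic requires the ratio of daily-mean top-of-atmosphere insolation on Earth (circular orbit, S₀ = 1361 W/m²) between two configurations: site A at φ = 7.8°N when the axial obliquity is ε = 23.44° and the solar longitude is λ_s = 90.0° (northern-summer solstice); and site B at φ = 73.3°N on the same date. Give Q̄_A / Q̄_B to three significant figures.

Q̄_A / Q̄_B ≈ 0.832

— Configuration A (φ=+7.8°):
Solar declination: sin δ = sin ε · sin λ_s = sin 23.44° × sin 90.0° = 0.39779, so δ = +23.440°.
cos H₀ = −tan(+7.8°) tan(+23.440°) = -0.0594, H₀ = 1.6302 rad.
Bracket: H₀ sin φ sin δ + cos φ cos δ sin H₀ = 1.6302×0.13572×0.39779 + 0.99075×0.91748×0.99823 = 0.088011 + 0.907384 = 0.995395.
Q̄ = (S₀/π) × [bracket] = (1361/π) × 0.995395 = 431.22 W/m².
— Configuration B (φ=+73.3°):
cos H₀ = −tan(+73.3°) tan(+23.440°) = -1.4452 ≤ −1 ⇒ polar day, H₀ = π.
Bracket: H₀ sin φ sin δ + cos φ cos δ sin H₀ = 3.1416×0.95782×0.39779 + 0.28736×0.91748×0.00000 = 1.196985 + 0.000000 = 1.196985.
Q̄ = (S₀/π) × [bracket] = (1361/π) × 1.196985 = 518.56 W/m².
Ratio Q̄_A / Q̄_B = 431.22 / 518.56 = 0.8316.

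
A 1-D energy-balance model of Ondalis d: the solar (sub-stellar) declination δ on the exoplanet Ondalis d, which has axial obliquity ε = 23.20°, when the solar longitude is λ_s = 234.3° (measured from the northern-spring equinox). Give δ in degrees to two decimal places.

δ = -18.66°

sin δ = sin ε · sin λ_s = sin 23.20° × sin 234.3° = -0.319914.
δ = arcsin(-0.319914) = -18.66°.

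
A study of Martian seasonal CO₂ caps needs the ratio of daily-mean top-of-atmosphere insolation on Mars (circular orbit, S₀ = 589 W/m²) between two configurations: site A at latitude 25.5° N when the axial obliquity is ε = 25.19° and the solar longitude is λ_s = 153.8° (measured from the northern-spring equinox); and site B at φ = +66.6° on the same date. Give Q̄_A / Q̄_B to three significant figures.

— Configuration A (φ=+25.5°):
Solar declination: sin δ = sin ε · sin λ_s = sin 25.19° × sin 153.8° = 0.18791, so δ = +10.831°.
cos H₀ = −tan(+25.5°) tan(+10.831°) = -0.0913, H₀ = 1.6622 rad.
Bracket: H₀ sin φ sin δ + cos φ cos δ sin H₀ = 1.6622×0.43051×0.18791 + 0.90259×0.98219×0.99583 = 0.134467 + 0.882818 = 1.017285.
Q̄ = (S₀/π) × [bracket] = (589/π) × 1.017285 = 190.73 W/m².
— Configuration B (φ=+66.6°):
cos H₀ = −tan(+66.6°) tan(+10.831°) = -0.4421, H₀ = 2.0288 rad.
Bracket: H₀ sin φ sin δ + cos φ cos δ sin H₀ = 2.0288×0.91775×0.18791 + 0.39715×0.98219×0.89696 = 0.349875 + 0.349883 = 0.699758.
Q̄ = (S₀/π) × [bracket] = (589/π) × 0.699758 = 131.19 W/m².
Ratio Q̄_A / Q̄_B = 190.73 / 131.19 = 1.454.

Q̄_A / Q̄_B ≈ 1.45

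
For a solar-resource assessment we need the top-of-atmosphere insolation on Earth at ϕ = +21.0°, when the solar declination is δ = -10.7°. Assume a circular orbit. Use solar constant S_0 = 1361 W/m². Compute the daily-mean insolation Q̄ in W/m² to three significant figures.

cos h₀ = −tan(+21.0°) tan(-10.700°) = 0.0725, h₀ = 1.4982 rad.
Bracket: h₀ sin ϕ sin δ + cos ϕ cos δ sin h₀ = 1.4982×0.35837×-0.18567 + 0.93358×0.98261×0.99737 = -0.099688 + 0.914932 = 0.815244.
Q̄ = (S_0/π) × [bracket] = (1361/π) × 0.815244 = 353.2 W/m².

Q̄ ≈ 353 W/m²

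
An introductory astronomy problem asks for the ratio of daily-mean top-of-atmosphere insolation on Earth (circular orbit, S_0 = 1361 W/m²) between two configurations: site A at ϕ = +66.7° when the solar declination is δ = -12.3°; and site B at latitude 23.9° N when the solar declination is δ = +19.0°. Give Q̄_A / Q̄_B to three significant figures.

— Configuration A (ϕ=+66.7°):
cos h₀ = −tan(+66.7°) tan(-12.300°) = 0.5063, h₀ = 1.0399 rad.
Bracket: h₀ sin ϕ sin δ + cos ϕ cos δ sin h₀ = 1.0399×0.91845×-0.21303 + 0.39555×0.97705×0.86237 = -0.203464 + 0.333282 = 0.129818.
Q̄ = (S_0/π) × [bracket] = (1361/π) × 0.129818 = 56.240 W/m².
— Configuration B (ϕ=+23.9°):
cos h₀ = −tan(+23.9°) tan(+19.000°) = -0.1526, h₀ = 1.7240 rad.
Bracket: h₀ sin ϕ sin δ + cos ϕ cos δ sin h₀ = 1.7240×0.40514×0.32557 + 0.91425×0.94552×0.98829 = 0.227398 + 0.854319 = 1.081717.
Q̄ = (S_0/π) × [bracket] = (1361/π) × 1.081717 = 468.62 W/m².
Ratio Q̄_A / Q̄_B = 56.240 / 468.62 = 0.1200.

Q̄_A / Q̄_B ≈ 0.120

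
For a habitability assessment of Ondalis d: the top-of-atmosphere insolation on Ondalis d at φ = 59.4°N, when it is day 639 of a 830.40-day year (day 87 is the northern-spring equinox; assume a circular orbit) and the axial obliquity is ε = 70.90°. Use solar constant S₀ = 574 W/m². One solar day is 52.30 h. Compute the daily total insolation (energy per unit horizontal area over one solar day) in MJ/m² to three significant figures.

Solar longitude: λ_s = 360° × (639 − 87)/830.40 = 239.306°.
sin δ = sin 70.90° × sin 239.306° = -0.81257, so δ = -54.348°.
cos H₀ = −tan(+59.4°) tan(-54.348°) = 2.3573 ≥ 1 ⇒ polar night, H₀ = 0 and Q̄ = 0.
Daily total = Q̄ × 52.30 h × 3600 s/h = 0.00 MJ/m².

0.00 MJ/m²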